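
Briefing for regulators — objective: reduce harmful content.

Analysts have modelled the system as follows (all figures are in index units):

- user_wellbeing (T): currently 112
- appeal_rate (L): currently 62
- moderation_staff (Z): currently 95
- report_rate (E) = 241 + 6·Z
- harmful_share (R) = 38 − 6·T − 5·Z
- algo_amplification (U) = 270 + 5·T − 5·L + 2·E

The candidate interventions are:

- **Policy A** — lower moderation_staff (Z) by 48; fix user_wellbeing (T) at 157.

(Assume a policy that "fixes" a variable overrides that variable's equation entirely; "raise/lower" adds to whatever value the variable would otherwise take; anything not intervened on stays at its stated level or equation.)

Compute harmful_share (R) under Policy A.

-1139

Policy A (Z − 48, T := 157):
  T = 157
  Z = 95 − 48 = 47
  R = 38 − 6·157 − 5·47 = -1139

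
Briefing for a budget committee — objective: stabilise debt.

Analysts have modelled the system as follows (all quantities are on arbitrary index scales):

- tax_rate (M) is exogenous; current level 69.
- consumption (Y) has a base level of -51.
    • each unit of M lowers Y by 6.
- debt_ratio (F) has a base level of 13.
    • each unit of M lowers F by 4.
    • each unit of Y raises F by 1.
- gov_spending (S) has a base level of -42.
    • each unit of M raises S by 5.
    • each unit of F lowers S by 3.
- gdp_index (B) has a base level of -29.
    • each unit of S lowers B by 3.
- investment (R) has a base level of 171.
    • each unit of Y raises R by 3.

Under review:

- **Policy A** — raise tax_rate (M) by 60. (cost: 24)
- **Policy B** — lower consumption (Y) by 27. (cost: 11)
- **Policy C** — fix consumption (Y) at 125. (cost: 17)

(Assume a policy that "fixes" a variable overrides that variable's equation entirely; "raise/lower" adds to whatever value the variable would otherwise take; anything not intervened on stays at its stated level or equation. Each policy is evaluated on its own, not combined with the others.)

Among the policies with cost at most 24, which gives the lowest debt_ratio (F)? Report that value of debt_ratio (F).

-1328

Policy A (M + 60):
  M = 69 + 60 = 129
  Y = -51 − 6·129 = -825
  F = 13 − 4·129 + (-825) = -1328
Policy B (Y − 27):
  M = 69
  Y = -51 − 6·69 (−27 from intervention) = -492
  F = 13 − 4·69 + (-492) = -755
Policy C (Y := 125):
  M = 69
  Y = 125
  F = 13 − 4·69 + 125 = -138
Comparing — Policy A: F=-1328, Policy B: F=-755, Policy C: F=-138. Lowest is -1328 (Policy A).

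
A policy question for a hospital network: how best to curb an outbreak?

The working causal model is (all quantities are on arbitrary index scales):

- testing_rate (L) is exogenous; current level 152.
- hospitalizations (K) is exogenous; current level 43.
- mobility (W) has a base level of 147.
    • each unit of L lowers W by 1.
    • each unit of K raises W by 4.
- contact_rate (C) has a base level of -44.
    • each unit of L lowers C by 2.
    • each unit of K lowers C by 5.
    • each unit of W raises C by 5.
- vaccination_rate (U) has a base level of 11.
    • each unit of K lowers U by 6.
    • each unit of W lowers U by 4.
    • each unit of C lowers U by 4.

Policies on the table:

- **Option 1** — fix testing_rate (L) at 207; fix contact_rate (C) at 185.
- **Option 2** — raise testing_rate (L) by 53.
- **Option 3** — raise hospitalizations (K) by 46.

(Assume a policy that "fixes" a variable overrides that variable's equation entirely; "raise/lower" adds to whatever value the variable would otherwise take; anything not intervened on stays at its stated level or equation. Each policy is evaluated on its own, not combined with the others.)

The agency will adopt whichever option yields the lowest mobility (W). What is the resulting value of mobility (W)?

112

Option 1 (L := 207, C := 185):
  L = 207
  K = 43
  W = 147 − 207 + 4·43 = 112
Option 2 (L + 53):
  L = 152 + 53 = 205
  K = 43
  W = 147 − 205 + 4·43 = 114
Option 3 (K + 46):
  L = 152
  K = 43 + 46 = 89
  W = 147 − 152 + 4·89 = 351
Comparing — Option 1: W=112, Option 2: W=114, Option 3: W=351. Lowest is 112 (Option 1).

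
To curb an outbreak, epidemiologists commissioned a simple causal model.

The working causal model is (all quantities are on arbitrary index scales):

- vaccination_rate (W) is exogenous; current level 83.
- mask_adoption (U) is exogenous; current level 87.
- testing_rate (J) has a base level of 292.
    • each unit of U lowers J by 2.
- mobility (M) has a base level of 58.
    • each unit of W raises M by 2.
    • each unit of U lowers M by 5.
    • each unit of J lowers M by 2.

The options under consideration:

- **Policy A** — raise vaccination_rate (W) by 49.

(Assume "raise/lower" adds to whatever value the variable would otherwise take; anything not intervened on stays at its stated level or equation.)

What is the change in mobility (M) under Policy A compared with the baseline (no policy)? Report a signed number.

Baseline:
  W = 83
  U = 87
  J = 292 − 2·87 = 118
  M = 58 + 2·83 − 5·87 − 2·118 = -447
Policy A (W + 49):
  W = 83 + 49 = 132
  U = 87
  J = 292 − 2·87 = 118
  M = 58 + 2·132 − 5·87 − 2·118 = -349
Change in M: -349 − (-447) = 98

98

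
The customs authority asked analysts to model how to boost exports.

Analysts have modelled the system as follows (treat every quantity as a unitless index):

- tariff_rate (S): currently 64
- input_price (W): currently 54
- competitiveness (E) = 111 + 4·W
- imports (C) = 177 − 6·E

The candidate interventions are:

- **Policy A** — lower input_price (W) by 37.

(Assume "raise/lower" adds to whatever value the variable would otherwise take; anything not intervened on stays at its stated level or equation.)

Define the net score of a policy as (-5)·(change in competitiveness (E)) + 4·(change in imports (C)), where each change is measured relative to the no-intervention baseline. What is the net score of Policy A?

4292

Baseline:
  W = 54
  E = 111 + 4·54 = 327
  C = 177 − 6·327 = -1785
Policy A (W − 37):
  W = 54 − 37 = 17
  E = 111 + 4·17 = 179
  C = 177 − 6·179 = -897
ΔE = 179 − 327 = -148; ΔC = -897 − (-1785) = 888
Score = (-5)·(-148) + 4·888 = 4292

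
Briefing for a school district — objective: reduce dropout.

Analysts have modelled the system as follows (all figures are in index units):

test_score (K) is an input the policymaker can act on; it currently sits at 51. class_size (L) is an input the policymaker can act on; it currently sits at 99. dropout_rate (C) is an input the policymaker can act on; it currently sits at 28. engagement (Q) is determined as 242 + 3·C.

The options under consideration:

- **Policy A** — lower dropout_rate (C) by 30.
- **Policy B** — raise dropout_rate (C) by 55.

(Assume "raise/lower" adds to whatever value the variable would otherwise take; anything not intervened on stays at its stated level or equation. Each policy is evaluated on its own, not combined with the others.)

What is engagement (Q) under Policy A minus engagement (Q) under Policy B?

Policy A (C − 30):
  C = 28 − 30 = -2
  Q = 242 + 3·(-2) = 236
Policy B (C + 55):
  C = 28 + 55 = 83
  Q = 242 + 3·83 = 491
Q: 236 − 491 = -255

-255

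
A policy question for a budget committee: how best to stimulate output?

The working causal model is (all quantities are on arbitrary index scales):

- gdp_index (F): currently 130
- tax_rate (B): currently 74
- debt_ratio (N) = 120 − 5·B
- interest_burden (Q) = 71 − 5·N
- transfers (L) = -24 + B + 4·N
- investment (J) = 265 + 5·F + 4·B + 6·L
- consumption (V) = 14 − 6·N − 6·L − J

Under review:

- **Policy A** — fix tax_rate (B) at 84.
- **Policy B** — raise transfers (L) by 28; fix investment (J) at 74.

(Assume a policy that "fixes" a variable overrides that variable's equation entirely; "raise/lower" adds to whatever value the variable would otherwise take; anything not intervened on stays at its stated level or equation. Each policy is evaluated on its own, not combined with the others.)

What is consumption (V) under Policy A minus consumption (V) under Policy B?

Policy A (B := 84):
  F = 130
  B = 84
  N = 120 − 5·84 = -300
  L = -24 + 84 + 4·(-300) = -1140
  J = 265 + 5·130 + 4·84 + 6·(-1140) = -5589
  V = 14 − 6·(-300) − 6·(-1140) − (-5589) = 14243
Policy B (L + 28, J := 74):
  F = 130
  B = 74
  N = 120 − 5·74 = -250
  L = -24 + 74 + 4·(-250) (+28 from intervention) = -922
  J = 74
  V = 14 − 6·(-250) − 6·(-922) − 74 = 6972
V: 14243 − 6972 = 7271

7271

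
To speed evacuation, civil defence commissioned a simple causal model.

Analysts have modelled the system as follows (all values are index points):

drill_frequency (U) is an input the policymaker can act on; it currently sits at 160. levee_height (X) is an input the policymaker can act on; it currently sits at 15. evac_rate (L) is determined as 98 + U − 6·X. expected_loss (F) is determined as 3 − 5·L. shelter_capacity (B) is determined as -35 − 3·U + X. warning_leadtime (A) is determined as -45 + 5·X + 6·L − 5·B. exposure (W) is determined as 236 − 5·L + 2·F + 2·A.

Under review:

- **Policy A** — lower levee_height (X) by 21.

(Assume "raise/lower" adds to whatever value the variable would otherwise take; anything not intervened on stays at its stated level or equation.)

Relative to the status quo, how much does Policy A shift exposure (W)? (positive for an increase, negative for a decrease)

-378

Baseline:
  U = 160
  X = 15
  L = 98 + 160 − 6·15 = 168
  F = 3 − 5·168 = -837
  B = -35 − 3·160 + 15 = -500
  A = -45 + 5·15 + 6·168 − 5·(-500) = 3538
  W = 236 − 5·168 + 2·(-837) + 2·3538 = 4798
Policy A (X − 21):
  U = 160
  X = 15 − 21 = -6
  L = 98 + 160 − 6·(-6) = 294
  F = 3 − 5·294 = -1467
  B = -35 − 3·160 + (-6) = -521
  A = -45 + 5·(-6) + 6·294 − 5·(-521) = 4294
  W = 236 − 5·294 + 2·(-1467) + 2·4294 = 4420
Change in W: 4420 − 4798 = -378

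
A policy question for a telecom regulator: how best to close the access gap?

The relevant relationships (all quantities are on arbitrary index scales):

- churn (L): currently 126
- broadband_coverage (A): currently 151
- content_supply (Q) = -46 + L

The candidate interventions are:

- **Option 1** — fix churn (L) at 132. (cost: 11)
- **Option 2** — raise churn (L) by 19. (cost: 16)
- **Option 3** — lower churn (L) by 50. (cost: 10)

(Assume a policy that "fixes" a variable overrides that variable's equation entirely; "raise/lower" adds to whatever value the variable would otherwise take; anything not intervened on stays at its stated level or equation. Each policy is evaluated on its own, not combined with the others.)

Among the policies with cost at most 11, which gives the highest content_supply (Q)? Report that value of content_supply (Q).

Option 1 (L := 132):
  L = 132
  Q = -46 + 132 = 86
Option 3 (L − 50):
  L = 126 − 50 = 76
  Q = -46 + 76 = 30
Comparing — Option 1: Q=86, Option 3: Q=30. Highest is 86 (Option 1).

86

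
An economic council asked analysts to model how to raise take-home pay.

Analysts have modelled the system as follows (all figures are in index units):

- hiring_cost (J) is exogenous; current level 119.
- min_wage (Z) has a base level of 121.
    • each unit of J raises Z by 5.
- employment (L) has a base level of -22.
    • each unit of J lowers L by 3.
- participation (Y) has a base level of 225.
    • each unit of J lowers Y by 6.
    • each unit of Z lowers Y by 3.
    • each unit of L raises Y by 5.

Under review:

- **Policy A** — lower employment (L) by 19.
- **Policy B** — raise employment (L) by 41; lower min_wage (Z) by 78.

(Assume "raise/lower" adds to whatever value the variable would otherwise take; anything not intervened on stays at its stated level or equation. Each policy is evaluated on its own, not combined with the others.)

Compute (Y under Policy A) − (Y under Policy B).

-534

Policy A (L − 19):
  J = 119
  Z = 121 + 5·119 = 716
  L = -22 − 3·119 (−19 from intervention) = -398
  Y = 225 − 6·119 − 3·716 + 5·(-398) = -4627
Policy B (L + 41, Z − 78):
  J = 119
  Z = 121 + 5·119 (−78 from intervention) = 638
  L = -22 − 3·119 (+41 from intervention) = -338
  Y = 225 − 6·119 − 3·638 + 5·(-338) = -4093
Y: -4627 − (-4093) = -534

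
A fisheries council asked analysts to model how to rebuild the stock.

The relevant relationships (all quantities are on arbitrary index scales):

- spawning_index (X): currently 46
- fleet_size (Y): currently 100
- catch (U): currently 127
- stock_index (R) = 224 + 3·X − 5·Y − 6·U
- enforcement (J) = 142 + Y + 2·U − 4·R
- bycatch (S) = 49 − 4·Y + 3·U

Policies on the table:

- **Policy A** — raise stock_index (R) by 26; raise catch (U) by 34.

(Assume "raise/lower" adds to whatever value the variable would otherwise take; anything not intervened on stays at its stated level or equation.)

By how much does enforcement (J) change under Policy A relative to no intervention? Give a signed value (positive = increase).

780

Baseline:
  X = 46
  Y = 100
  U = 127
  R = 224 + 3·46 − 5·100 − 6·127 = -900
  J = 142 + 100 + 2·127 − 4·(-900) = 4096
Policy A (R + 26, U + 34):
  X = 46
  Y = 100
  U = 127 + 34 = 161
  R = 224 + 3·46 − 5·100 − 6·161 (+26 from intervention) = -1078
  J = 142 + 100 + 2·161 − 4·(-1078) = 4876
Change in J: 4876 − 4096 = 780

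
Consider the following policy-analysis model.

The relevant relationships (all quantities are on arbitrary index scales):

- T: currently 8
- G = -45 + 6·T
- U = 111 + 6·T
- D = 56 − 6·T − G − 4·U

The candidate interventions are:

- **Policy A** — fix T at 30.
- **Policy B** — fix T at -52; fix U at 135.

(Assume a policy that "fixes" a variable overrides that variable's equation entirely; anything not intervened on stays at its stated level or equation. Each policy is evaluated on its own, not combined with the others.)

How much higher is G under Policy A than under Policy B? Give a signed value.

Policy A (T := 30):
  T = 30
  G = -45 + 6·30 = 135
Policy B (T := -52, U := 135):
  T = -52
  G = -45 + 6·(-52) = -357
G: 135 − (-357) = 492

492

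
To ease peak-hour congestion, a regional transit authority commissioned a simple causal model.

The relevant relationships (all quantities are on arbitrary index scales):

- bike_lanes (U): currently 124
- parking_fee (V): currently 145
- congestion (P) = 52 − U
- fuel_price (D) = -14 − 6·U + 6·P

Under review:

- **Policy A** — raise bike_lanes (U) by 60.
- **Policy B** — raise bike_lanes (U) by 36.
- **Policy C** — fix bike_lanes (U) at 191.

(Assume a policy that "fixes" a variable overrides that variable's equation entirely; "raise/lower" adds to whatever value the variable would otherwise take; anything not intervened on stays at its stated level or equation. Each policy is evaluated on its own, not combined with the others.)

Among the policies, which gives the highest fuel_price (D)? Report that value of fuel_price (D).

-1622

Policy A (U + 60):
  U = 124 + 60 = 184
  P = 52 − 184 = -132
  D = -14 − 6·184 + 6·(-132) = -1910
Policy B (U + 36):
  U = 124 + 36 = 160
  P = 52 − 160 = -108
  D = -14 − 6·160 + 6·(-108) = -1622
Policy C (U := 191):
  U = 191
  P = 52 − 191 = -139
  D = -14 − 6·191 + 6·(-139) = -1994
Comparing — Policy A: D=-1910, Policy B: D=-1622, Policy C: D=-1994. Highest is -1622 (Policy B).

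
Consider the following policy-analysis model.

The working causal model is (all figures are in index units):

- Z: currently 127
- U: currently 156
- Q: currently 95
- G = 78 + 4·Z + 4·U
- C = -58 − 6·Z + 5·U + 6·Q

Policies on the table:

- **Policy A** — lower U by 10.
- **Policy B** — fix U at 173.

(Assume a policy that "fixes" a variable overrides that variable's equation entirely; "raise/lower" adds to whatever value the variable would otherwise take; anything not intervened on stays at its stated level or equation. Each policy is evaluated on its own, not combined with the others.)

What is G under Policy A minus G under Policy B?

Policy A (U − 10):
  Z = 127
  U = 156 − 10 = 146
  G = 78 + 4·127 + 4·146 = 1170
Policy B (U := 173):
  Z = 127
  U = 173
  G = 78 + 4·127 + 4·173 = 1278
G: 1170 − 1278 = -108

-108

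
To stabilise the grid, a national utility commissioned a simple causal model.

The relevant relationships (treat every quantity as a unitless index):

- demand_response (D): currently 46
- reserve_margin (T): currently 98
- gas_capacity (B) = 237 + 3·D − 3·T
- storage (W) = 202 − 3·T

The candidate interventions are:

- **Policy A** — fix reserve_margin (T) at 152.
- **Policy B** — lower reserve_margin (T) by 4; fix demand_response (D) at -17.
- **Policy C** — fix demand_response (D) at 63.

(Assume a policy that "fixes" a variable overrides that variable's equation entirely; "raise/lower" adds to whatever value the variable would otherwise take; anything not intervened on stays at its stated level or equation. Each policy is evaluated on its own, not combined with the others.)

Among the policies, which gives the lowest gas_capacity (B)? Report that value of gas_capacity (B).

Policy A (T := 152):
  D = 46
  T = 152
  B = 237 + 3·46 − 3·152 = -81
Policy B (T − 4, D := -17):
  D = -17
  T = 98 − 4 = 94
  B = 237 + 3·(-17) − 3·94 = -96
Policy C (D := 63):
  D = 63
  T = 98
  B = 237 + 3·63 − 3·98 = 132
Comparing — Policy A: B=-81, Policy B: B=-96, Policy C: B=132. Lowest is -96 (Policy B).

-96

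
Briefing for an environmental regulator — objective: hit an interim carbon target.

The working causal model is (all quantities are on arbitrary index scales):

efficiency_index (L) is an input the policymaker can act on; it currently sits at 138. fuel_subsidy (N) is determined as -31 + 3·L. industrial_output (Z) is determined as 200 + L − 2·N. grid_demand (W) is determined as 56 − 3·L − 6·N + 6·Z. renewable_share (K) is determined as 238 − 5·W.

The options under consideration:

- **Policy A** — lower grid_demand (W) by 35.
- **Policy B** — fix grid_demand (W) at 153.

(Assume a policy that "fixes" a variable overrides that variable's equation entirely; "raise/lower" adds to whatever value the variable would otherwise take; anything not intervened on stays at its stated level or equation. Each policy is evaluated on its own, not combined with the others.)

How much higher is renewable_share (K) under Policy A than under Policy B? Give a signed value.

27060

Policy A (W − 35):
  L = 138
  N = -31 + 3·138 = 383
  Z = 200 + 138 − 2·383 = -428
  W = 56 − 3·138 − 6·383 + 6·(-428) (−35 from intervention) = -5259
  K = 238 − 5·(-5259) = 26533
Policy B (W := 153):
  L = 138
  N = -31 + 3·138 = 383
  Z = 200 + 138 − 2·383 = -428
  W = 153
  K = 238 − 5·153 = -527
K: 26533 − (-527) = 27060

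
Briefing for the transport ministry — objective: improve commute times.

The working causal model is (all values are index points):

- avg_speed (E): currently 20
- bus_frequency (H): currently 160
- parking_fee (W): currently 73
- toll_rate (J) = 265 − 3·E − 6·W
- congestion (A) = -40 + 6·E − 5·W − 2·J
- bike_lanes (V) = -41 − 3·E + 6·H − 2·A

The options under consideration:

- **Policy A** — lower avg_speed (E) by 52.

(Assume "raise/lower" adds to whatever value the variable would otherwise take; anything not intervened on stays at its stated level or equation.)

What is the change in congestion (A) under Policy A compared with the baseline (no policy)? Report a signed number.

Baseline:
  E = 20
  W = 73
  J = 265 − 3·20 − 6·73 = -233
  A = -40 + 6·20 − 5·73 − 2·(-233) = 181
Policy A (E − 52):
  E = 20 − 52 = -32
  W = 73
  J = 265 − 3·(-32) − 6·73 = -77
  A = -40 + 6·(-32) − 5·73 − 2·(-77) = -443
Change in A: -443 − 181 = -624

-624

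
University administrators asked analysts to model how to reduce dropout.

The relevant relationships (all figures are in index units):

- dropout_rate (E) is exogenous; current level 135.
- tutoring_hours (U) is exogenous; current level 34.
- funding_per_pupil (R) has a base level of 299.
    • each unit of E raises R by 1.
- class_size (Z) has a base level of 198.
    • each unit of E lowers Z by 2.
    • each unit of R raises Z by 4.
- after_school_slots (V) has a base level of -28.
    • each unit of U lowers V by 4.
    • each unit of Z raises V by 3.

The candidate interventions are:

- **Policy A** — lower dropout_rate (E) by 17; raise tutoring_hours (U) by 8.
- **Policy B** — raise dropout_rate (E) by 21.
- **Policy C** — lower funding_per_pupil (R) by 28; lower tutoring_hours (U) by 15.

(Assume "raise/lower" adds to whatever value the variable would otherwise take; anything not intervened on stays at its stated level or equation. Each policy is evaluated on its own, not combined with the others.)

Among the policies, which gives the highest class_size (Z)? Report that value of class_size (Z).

Policy A (E − 17, U + 8):
  E = 135 − 17 = 118
  R = 299 + 118 = 417
  Z = 198 − 2·118 + 4·417 = 1630
Policy B (E + 21):
  E = 135 + 21 = 156
  R = 299 + 156 = 455
  Z = 198 − 2·156 + 4·455 = 1706
Policy C (R − 28, U − 15):
  E = 135
  R = 299 + 135 (−28 from intervention) = 406
  Z = 198 − 2·135 + 4·406 = 1552
Comparing — Policy A: Z=1630, Policy B: Z=1706, Policy C: Z=1552. Highest is 1706 (Policy B).

1706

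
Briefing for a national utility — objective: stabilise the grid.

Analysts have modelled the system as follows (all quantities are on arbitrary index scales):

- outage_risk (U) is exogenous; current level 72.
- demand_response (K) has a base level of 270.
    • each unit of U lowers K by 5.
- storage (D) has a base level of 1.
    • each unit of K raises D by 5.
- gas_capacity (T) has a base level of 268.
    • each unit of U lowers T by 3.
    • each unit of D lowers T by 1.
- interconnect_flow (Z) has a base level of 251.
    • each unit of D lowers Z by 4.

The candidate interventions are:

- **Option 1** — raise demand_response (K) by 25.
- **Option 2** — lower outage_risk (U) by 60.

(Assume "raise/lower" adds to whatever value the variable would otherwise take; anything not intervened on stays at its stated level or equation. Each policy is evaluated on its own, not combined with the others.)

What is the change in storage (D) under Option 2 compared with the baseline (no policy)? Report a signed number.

Baseline:
  U = 72
  K = 270 − 5·72 = -90
  D = 1 + 5·(-90) = -449
Option 2 (U − 60):
  U = 72 − 60 = 12
  K = 270 − 5·12 = 210
  D = 1 + 5·210 = 1051
Change in D: 1051 − (-449) = 1500

1500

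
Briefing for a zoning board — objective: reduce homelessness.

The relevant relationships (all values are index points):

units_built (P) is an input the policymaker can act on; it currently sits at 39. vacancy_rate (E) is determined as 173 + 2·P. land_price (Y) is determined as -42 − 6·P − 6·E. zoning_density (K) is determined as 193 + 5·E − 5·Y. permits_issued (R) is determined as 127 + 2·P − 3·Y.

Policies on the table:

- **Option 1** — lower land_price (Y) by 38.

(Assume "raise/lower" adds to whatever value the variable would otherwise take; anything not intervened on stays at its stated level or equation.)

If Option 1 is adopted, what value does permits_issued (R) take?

Option 1 (Y − 38):
  P = 39
  E = 173 + 2·39 = 251
  Y = -42 − 6·39 − 6·251 (−38 from intervention) = -1820
  R = 127 + 2·39 − 3·(-1820) = 5665

5665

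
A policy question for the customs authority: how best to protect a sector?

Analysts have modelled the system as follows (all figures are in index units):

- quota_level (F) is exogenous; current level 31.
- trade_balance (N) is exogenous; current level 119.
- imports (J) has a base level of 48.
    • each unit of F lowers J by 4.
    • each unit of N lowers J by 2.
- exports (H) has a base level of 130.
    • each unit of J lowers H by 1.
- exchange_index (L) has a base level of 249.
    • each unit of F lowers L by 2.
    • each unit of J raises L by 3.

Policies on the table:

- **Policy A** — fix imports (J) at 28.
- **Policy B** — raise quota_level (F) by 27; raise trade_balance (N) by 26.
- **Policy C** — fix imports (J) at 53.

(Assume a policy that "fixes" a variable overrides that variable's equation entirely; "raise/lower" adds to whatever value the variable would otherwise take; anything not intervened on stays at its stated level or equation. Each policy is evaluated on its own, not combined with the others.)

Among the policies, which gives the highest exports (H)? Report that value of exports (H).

Policy A (J := 28):
  F = 31
  N = 119
  J = 28
  H = 130 − 28 = 102
Policy B (F + 27, N + 26):
  F = 31 + 27 = 58
  N = 119 + 26 = 145
  J = 48 − 4·58 − 2·145 = -474
  H = 130 − (-474) = 604
Policy C (J := 53):
  F = 31
  N = 119
  J = 53
  H = 130 − 53 = 77
Comparing — Policy A: H=102, Policy B: H=604, Policy C: H=77. Highest is 604 (Policy B).

604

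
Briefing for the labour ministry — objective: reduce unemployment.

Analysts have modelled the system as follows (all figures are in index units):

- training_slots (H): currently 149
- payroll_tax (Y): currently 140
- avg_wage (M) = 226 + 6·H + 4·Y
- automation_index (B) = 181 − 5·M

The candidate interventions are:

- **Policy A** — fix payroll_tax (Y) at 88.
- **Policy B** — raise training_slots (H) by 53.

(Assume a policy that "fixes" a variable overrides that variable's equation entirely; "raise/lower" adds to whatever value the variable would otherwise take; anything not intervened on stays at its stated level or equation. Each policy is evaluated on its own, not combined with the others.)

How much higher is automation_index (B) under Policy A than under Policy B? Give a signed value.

2630

Policy A (Y := 88):
  H = 149
  Y = 88
  M = 226 + 6·149 + 4·88 = 1472
  B = 181 − 5·1472 = -7179
Policy B (H + 53):
  H = 149 + 53 = 202
  Y = 140
  M = 226 + 6·202 + 4·140 = 1998
  B = 181 − 5·1998 = -9809
B: -7179 − (-9809) = 2630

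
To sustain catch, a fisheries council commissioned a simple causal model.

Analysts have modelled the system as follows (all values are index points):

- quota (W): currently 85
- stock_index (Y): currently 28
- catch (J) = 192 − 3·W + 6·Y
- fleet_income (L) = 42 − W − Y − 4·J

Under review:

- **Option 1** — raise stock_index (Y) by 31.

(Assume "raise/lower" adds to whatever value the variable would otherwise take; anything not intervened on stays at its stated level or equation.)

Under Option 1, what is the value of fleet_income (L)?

-1266

Option 1 (Y + 31):
  W = 85
  Y = 28 + 31 = 59
  J = 192 − 3·85 + 6·59 = 291
  L = 42 − 85 − 59 − 4·291 = -1266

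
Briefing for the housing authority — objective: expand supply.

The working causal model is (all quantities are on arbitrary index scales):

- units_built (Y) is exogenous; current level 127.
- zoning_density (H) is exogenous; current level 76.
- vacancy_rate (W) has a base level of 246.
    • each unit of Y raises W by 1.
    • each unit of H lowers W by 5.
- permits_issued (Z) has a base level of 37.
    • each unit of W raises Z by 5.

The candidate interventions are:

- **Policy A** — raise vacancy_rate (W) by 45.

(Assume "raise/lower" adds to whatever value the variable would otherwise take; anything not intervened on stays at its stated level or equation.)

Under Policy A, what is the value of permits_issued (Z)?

227

Policy A (W + 45):
  Y = 127
  H = 76
  W = 246 + 127 − 5·76 (+45 from intervention) = 38
  Z = 37 + 5·38 = 227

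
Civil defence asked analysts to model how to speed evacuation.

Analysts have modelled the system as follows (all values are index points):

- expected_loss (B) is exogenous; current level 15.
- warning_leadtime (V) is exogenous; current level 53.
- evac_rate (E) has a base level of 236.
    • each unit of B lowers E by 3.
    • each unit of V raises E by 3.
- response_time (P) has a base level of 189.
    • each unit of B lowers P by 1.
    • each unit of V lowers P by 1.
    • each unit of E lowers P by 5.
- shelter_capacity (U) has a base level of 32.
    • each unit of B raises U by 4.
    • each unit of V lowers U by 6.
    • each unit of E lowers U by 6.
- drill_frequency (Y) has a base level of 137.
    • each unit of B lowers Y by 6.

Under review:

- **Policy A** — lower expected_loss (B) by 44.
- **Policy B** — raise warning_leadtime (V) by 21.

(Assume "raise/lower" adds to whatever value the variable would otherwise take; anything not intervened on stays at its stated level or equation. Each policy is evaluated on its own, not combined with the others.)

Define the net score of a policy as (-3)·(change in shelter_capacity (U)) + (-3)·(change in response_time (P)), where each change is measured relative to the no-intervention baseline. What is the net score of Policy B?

2520

Baseline:
  B = 15
  V = 53
  E = 236 − 3·15 + 3·53 = 350
  P = 189 − 15 − 53 − 5·350 = -1629
  U = 32 + 4·15 − 6·53 − 6·350 = -2326
Policy B (V + 21):
  B = 15
  V = 53 + 21 = 74
  E = 236 − 3·15 + 3·74 = 413
  P = 189 − 15 − 74 − 5·413 = -1965
  U = 32 + 4·15 − 6·74 − 6·413 = -2830
ΔU = -2830 − (-2326) = -504; ΔP = -1965 − (-1629) = -336
Score = (-3)·(-504) + (-3)·(-336) = 2520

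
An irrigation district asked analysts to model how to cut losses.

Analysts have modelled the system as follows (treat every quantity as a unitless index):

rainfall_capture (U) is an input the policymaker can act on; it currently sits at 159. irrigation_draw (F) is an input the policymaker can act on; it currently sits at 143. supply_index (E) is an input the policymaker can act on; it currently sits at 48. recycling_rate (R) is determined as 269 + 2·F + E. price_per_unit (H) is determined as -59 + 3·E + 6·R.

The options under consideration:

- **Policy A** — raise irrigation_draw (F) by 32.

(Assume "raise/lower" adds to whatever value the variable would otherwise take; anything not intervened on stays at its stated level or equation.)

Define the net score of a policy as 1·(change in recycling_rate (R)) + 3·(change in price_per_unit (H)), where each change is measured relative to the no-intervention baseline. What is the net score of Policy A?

Baseline:
  F = 143
  E = 48
  R = 269 + 2·143 + 48 = 603
  H = -59 + 3·48 + 6·603 = 3703
Policy A (F + 32):
  F = 143 + 32 = 175
  E = 48
  R = 269 + 2·175 + 48 = 667
  H = -59 + 3·48 + 6·667 = 4087
ΔR = 667 − 603 = 64; ΔH = 4087 − 3703 = 384
Score = 1·64 + 3·384 = 1216

1216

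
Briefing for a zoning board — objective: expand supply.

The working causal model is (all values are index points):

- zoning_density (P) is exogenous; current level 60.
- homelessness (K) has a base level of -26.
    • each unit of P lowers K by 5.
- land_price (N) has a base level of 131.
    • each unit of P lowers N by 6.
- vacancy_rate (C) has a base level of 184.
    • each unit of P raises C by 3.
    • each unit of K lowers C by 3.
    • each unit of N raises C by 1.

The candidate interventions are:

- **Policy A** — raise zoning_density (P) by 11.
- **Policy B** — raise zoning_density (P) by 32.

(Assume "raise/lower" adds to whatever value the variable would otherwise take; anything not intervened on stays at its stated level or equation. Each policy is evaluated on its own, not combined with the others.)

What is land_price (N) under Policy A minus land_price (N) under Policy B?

126

Policy A (P + 11):
  P = 60 + 11 = 71
  N = 131 − 6·71 = -295
Policy B (P + 32):
  P = 60 + 32 = 92
  N = 131 − 6·92 = -421
N: -295 − (-421) = 126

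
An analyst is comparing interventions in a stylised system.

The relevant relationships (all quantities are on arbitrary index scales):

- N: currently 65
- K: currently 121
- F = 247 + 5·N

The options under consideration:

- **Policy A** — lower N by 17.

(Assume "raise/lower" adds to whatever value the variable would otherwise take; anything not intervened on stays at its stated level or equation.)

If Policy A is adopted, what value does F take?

487

Policy A (N − 17):
  N = 65 − 17 = 48
  F = 247 + 5·48 = 487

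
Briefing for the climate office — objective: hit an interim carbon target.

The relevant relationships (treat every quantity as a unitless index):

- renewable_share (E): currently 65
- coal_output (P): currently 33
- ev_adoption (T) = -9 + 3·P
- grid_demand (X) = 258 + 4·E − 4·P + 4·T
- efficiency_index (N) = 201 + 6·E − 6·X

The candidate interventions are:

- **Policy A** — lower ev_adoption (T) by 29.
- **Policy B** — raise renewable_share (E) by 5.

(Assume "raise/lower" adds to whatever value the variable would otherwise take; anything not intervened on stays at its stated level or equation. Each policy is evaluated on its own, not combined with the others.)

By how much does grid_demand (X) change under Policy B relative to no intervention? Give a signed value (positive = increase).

Baseline:
  E = 65
  P = 33
  T = -9 + 3·33 = 90
  X = 258 + 4·65 − 4·33 + 4·90 = 746
Policy B (E + 5):
  E = 65 + 5 = 70
  P = 33
  T = -9 + 3·33 = 90
  X = 258 + 4·70 − 4·33 + 4·90 = 766
Change in X: 766 − 746 = 20

20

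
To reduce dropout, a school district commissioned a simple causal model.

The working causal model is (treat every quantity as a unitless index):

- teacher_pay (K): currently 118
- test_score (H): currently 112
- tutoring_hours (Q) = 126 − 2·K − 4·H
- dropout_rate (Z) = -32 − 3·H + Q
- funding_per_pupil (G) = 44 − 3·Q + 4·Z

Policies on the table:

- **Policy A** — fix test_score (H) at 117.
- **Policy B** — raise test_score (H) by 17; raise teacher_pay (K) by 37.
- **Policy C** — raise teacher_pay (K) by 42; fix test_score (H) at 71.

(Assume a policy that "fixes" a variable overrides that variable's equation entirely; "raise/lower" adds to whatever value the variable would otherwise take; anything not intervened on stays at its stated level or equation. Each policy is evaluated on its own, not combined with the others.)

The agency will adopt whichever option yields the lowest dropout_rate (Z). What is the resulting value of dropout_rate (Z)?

Policy A (H := 117):
  K = 118
  H = 117
  Q = 126 − 2·118 − 4·117 = -578
  Z = -32 − 3·117 + (-578) = -961
Policy B (H + 17, K + 37):
  K = 118 + 37 = 155
  H = 112 + 17 = 129
  Q = 126 − 2·155 − 4·129 = -700
  Z = -32 − 3·129 + (-700) = -1119
Policy C (K + 42, H := 71):
  K = 118 + 42 = 160
  H = 71
  Q = 126 − 2·160 − 4·71 = -478
  Z = -32 − 3·71 + (-478) = -723
Comparing — Policy A: Z=-961, Policy B: Z=-1119, Policy C: Z=-723. Lowest is -1119 (Policy B).

-1119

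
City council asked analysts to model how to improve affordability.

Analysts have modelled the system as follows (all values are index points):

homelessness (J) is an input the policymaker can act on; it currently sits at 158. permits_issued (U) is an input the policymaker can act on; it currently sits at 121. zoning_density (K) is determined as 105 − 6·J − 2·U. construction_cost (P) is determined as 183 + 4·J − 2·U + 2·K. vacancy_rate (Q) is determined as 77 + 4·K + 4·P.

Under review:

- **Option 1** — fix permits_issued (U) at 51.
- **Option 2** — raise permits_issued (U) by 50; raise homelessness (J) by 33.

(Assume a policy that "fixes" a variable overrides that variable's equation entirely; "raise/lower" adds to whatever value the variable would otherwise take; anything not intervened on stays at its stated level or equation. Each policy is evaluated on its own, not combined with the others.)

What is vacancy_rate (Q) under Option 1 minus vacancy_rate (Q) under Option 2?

5688

Option 1 (U := 51):
  J = 158
  U = 51
  K = 105 − 6·158 − 2·51 = -945
  P = 183 + 4·158 − 2·51 + 2·(-945) = -1177
  Q = 77 + 4·(-945) + 4·(-1177) = -8411
Option 2 (U + 50, J + 33):
  J = 158 + 33 = 191
  U = 121 + 50 = 171
  K = 105 − 6·191 − 2·171 = -1383
  P = 183 + 4·191 − 2·171 + 2·(-1383) = -2161
  Q = 77 + 4·(-1383) + 4·(-2161) = -14099
Q: -8411 − (-14099) = 5688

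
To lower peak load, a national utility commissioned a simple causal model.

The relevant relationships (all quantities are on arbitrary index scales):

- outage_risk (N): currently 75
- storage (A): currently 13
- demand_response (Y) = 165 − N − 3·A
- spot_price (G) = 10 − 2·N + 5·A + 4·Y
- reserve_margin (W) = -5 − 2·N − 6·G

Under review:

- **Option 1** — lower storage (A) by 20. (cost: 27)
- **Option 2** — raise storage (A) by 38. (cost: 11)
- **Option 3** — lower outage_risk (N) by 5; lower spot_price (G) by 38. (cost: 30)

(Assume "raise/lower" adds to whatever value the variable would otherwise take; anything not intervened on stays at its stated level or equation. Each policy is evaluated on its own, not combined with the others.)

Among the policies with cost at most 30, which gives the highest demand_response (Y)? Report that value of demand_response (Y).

Option 1 (A − 20):
  N = 75
  A = 13 − 20 = -7
  Y = 165 − 75 − 3·(-7) = 111
Option 2 (A + 38):
  N = 75
  A = 13 + 38 = 51
  Y = 165 − 75 − 3·51 = -63
Option 3 (N − 5, G − 38):
  N = 75 − 5 = 70
  A = 13
  Y = 165 − 70 − 3·13 = 56
Comparing — Option 1: Y=111, Option 2: Y=-63, Option 3: Y=56. Highest is 111 (Option 1).

111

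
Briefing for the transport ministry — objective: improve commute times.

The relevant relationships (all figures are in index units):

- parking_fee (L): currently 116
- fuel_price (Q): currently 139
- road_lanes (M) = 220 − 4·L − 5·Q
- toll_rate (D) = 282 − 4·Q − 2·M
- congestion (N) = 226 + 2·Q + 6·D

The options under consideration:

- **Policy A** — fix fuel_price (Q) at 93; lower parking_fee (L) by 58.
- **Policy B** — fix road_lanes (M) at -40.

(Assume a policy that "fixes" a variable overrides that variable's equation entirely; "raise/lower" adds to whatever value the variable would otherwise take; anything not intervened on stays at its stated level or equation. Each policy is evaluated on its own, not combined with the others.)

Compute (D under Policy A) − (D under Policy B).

1058

Policy A (Q := 93, L − 58):
  L = 116 − 58 = 58
  Q = 93
  M = 220 − 4·58 − 5·93 = -477
  D = 282 − 4·93 − 2·(-477) = 864
Policy B (M := -40):
  L = 116
  Q = 139
  M = -40
  D = 282 − 4·139 − 2·(-40) = -194
D: 864 − (-194) = 1058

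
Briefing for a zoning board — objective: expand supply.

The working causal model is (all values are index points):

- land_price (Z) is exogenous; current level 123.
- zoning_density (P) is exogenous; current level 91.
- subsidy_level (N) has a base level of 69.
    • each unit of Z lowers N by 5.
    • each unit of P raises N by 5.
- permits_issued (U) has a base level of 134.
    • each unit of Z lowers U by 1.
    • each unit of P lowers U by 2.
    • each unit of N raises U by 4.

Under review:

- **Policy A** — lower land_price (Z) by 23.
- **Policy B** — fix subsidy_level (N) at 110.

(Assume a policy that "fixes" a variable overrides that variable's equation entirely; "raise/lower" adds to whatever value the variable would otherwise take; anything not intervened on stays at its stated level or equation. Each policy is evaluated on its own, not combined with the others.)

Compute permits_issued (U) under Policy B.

269

Policy B (N := 110):
  Z = 123
  P = 91
  N = 110
  U = 134 − 123 − 2·91 + 4·110 = 269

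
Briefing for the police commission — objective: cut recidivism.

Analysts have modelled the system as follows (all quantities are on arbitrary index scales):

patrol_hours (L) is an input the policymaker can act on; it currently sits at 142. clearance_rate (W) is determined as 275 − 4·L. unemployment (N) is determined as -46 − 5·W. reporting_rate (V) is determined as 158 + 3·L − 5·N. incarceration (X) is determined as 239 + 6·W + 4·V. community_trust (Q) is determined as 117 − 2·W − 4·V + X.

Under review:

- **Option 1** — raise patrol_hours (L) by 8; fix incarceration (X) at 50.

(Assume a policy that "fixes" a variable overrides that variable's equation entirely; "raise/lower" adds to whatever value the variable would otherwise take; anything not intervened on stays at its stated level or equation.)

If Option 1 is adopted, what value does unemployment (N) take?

1579

Option 1 (L + 8, X := 50):
  L = 142 + 8 = 150
  W = 275 − 4·150 = -325
  N = -46 − 5·(-325) = 1579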